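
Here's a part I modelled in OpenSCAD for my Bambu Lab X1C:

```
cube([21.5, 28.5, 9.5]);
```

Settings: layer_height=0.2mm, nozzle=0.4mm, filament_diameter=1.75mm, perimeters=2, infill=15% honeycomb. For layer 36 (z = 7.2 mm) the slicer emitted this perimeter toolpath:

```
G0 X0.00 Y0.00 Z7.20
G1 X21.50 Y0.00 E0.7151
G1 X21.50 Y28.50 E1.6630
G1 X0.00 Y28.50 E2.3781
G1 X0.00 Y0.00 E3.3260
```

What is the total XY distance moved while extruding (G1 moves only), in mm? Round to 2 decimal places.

100.00 mm

Sum the Euclidean lengths of each G1 segment: total = 100.00 mm.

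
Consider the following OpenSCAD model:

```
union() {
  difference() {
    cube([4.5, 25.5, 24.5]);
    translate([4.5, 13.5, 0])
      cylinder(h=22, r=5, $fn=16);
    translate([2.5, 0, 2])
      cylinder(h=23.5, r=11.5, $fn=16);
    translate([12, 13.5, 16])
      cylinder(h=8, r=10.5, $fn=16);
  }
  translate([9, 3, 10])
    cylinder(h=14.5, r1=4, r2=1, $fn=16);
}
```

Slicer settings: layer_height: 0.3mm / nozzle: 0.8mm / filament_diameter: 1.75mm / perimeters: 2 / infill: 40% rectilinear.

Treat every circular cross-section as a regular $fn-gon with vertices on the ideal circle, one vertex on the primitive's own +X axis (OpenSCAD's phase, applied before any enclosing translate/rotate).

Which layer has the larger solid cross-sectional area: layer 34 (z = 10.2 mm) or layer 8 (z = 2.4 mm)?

Layer 34 (z = 10.2): the 4.5×25.5 cube contributes its full rectangle (area 114.75 mm²); the cylinder at (4.5, 13.5): section is a regular 16-gon, circumradius r=5 (area = (16/2)·5.000²·sin(360°/16) = 76.54 mm²); the r=11.5 cylinder at (2.5, 0) contributes a regular 16-gon of circumradius 11.5 (area = (16/2)·11.500²·sin(360°/16) = 404.88 mm²); the cylinder at (12, 13.5) does not reach this height (z outside [16, 24]); Subtracting the remaining from the first: starting from the 4.5×25.5 cube (114.75 mm²), the r=5 cylinder at (4.5, 13.5) partially overlaps it — only the 37.06 mm² overlap (of its 76.54 mm²) is removed, clipping the outline; the r=11.5 cylinder at (2.5, 0) partially overlaps it — only the 42.17 mm² overlap (of its 404.88 mm²) is removed, clipping the outline — area = 35.52 mm²; the cone at (9, 3) (r1=4→r2=1) has section circumradius 3.959 here — a regular 16-gon (area = (16/2)·3.959²·sin(360°/16) = 47.98 mm²); Taking the union: the 2 present regions are separate (no shared area or edge), so areas and boundary lengths simply add and each stays a separate island — area = 83.49 mm². So its area = 83.49 mm². Layer 8 (z = 2.4): the cube is present — its section is the full 4.5×25.5 rectangle (area 114.75 mm²); the r=5 cylinder at (4.5, 13.5) gives a regular 16-gon of circumradius 5 (constant along its height) (area = (16/2)·5.000²·sin(360°/16) = 76.54 mm²); the cylinder at (2.5, 0): section is a regular 16-gon, circumradius r=11.5 (area = (16/2)·11.500²·sin(360°/16) = 404.88 mm²); the cylinder at (12, 13.5) is not intersected at this z (z outside [16, 24]); After the difference (first − rest): starting from the 4.5×25.5 cube (114.75 mm²), the r=5 cylinder at (4.5, 13.5) partially overlaps it — only the 37.06 mm² overlap (of its 76.54 mm²) is removed, clipping the outline; the r=11.5 cylinder at (2.5, 0) partially overlaps it — only the 42.17 mm² overlap (of its 404.88 mm²) is removed, clipping the outline — area = 35.52 mm²; the cone at (9, 3) is not intersected at this z (z outside [10, 24.5]); Taking the union: only the result so far is present, so the union is just that shape — area = 35.52 mm². So its area = 35.52 mm². Layer 34 is larger (83.49 vs 35.52 mm²).

layer 34 (z = 10.2 mm)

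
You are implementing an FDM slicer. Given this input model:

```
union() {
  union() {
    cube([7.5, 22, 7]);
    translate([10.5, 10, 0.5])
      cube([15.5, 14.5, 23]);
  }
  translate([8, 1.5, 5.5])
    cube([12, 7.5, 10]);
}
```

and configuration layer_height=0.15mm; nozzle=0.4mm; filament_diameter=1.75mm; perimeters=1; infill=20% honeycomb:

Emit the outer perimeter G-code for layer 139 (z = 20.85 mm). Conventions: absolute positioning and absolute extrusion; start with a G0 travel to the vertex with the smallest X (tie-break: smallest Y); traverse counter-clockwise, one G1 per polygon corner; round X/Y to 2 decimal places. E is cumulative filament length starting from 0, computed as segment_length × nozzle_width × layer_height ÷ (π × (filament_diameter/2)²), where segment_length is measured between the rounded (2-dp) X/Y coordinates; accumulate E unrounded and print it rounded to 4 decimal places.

G0 X10.50 Y10.00 Z20.85
G1 X26.00 Y10.00 E0.3866
G1 X26.00 Y24.50 E0.7484
G1 X10.50 Y24.50 E1.1350
G1 X10.50 Y10.00 E1.4967

At z = 20.85 mm: the cube is not intersected at this z (z outside [0, 7]); the cube at (10.5, 10) is present — its section is the full 15.5×14.5 rectangle; Merging all regions: only the 15.5×14.5 cube at (10.5, 10) is present, so the union is just that shape — 1 connected region; the cube at (8, 1.5) is not intersected at this z (z outside [5.5, 15.5]); Combining (union): only that combined region is present, so the union is just that shape — 1 connected region. The outline is a single polygon with 4 vertices. Extrusion per mm of travel: 0.4 × 0.15 / (π × 0.875²) = 0.024945. Accumulating E over each segment gives final E = 1.4967.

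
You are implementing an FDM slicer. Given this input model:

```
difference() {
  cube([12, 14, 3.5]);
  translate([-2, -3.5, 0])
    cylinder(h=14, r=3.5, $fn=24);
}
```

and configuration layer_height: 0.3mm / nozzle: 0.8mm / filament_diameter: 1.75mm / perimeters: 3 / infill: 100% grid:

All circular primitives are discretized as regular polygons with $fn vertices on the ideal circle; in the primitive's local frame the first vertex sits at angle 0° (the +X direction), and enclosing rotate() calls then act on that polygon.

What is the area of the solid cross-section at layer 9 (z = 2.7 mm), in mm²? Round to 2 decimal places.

At z = 2.7 mm: the 12×14 cube contributes its full rectangle (area 168.00 mm²); the r=3.5 cylinder at (-2, -3.5) gives a regular 24-gon of circumradius 3.5 (constant along its height) (area = (24/2)·3.500²·sin(360°/24) = 38.05 mm²); Subtracting the remaining from the first: starting from the 12×14 cube (168.00 mm²), the r=3.5 cylinder at (-2, -3.5) misses the remaining region (no effect) — area = 168.00 mm². Overall, the cross-section is a single solid region. Net area = 168.00 mm².

168.00 mm²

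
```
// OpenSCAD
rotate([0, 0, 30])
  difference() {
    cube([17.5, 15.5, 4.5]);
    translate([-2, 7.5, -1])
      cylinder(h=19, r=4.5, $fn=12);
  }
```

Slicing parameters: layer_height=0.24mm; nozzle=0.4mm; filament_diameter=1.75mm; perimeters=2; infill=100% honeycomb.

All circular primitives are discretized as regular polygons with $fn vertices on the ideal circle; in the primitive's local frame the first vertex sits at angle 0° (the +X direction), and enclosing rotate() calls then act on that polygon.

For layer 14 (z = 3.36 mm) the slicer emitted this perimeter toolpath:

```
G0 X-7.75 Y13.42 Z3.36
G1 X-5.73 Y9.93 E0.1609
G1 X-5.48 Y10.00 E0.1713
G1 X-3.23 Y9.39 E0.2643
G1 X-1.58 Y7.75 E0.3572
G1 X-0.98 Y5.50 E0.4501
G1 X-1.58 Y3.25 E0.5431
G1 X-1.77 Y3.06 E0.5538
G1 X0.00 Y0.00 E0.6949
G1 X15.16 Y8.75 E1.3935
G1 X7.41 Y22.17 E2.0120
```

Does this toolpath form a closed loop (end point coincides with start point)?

no

Start point (G0): (-7.75, 13.42). End point (last G1): the path does not return to the start — open.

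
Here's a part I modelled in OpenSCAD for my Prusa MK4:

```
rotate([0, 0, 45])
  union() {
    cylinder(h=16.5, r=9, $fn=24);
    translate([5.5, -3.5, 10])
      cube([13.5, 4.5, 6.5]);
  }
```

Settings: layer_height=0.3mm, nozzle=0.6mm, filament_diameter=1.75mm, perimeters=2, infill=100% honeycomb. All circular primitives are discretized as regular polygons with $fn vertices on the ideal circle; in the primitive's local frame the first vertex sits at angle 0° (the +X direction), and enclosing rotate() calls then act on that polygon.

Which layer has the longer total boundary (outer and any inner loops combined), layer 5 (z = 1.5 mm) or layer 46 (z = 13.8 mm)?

Layer 5 (z = 1.5): the r=9 cylinder contributes a regular 24-gon of circumradius 9 (perimeter = 2·24·9.000·sin(180°/24) = 56.39 mm); the cube at (5.5, -3.5) is absent (z outside [10, 16.5]); Taking the union: only the r=9 cylinder is present, so the union is just that shape — boundary = 56.39 mm; (rotated 45° about Z; rotation is an isometry so areas/perimeters/island counts are preserved). So its perimeter = 56.39 mm. Layer 46 (z = 13.8): the r=9 cylinder gives a regular 24-gon of circumradius 9 (constant along its height) (perimeter = 2·24·9.000·sin(180°/24) = 56.39 mm); the cube at (5.5, -3.5) is present — its section is the full 13.5×4.5 rectangle (perimeter 36.00 mm); Combining (union): the regions partially overlap (shared area 14.68 mm²), so the edge portions inside another operand are dropped and the merged outline is re-measured after clipping — boundary = 77.19 mm; (rotated 45° about Z; rotation is an isometry so areas/perimeters/island counts are preserved). So its perimeter = 77.19 mm. Layer 46 is larger (77.19 vs 56.39 mm).

layer 46 (z = 13.8 mm)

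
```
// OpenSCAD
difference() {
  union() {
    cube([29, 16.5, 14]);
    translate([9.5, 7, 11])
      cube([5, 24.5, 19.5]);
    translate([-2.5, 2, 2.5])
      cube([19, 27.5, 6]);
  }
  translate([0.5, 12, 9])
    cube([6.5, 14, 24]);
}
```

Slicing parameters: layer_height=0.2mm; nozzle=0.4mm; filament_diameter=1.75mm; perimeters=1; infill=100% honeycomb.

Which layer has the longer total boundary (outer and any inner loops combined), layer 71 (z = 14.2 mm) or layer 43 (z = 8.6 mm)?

layer 43 (z = 8.6 mm)

Layer 71 (z = 14.2): the cube does not reach this height (z outside [0, 14]); the cube at (9.5, 7) is present — its section is the full 5×24.5 rectangle (perimeter 59.00 mm); the cube at (-2.5, 2) does not reach this height (z outside [2.5, 8.5]); Combining (union): only the 5×24.5 cube at (9.5, 7) is present, so the union is just that shape — boundary = 59.00 mm; the cube at (0.5, 12) (footprint 6.5×14) is included at this height (perimeter 41.00 mm); Subtracting the remaining from the first: starting from that combined region, the 6.5×14 cube at (0.5, 12) misses the remaining region (no effect) — boundary = 59.00 mm. So its perimeter = 59.00 mm. Layer 43 (z = 8.6): the 29×16.5 cube contributes its full rectangle (perimeter 91.00 mm); the cube at (9.5, 7) is not intersected at this z (z outside [11, 30.5]); the cube at (-2.5, 2) does not reach this height (z outside [2.5, 8.5]); Combining (union): only the 29×16.5 cube is present, so the union is just that shape — boundary = 91.00 mm; the cube at (0.5, 12) is absent (z outside [9, 33]); Subtracting the remaining from the first: none of the subtracted shapes is present at this height, so the result so far is unchanged — boundary = 91.00 mm. So its perimeter = 91.00 mm. Layer 43 is larger (91.00 vs 59.00 mm).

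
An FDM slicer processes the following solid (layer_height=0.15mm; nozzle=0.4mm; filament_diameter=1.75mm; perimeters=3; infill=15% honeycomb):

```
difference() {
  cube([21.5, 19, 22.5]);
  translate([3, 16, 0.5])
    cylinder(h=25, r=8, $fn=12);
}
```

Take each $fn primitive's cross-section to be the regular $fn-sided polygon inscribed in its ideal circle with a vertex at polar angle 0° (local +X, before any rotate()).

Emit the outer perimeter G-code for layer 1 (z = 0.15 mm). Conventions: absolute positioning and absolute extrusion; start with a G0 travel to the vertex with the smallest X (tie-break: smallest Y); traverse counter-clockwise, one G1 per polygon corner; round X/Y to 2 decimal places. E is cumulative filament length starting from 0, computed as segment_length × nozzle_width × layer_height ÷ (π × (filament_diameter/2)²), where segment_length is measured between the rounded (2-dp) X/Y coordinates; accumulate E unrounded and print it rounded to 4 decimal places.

G0 X0.00 Y0.00 Z0.15
G1 X21.50 Y0.00 E0.5363
G1 X21.50 Y19.00 E1.0103
G1 X0.00 Y19.00 E1.5466
G1 X0.00 Y0.00 E2.0206

At z = 0.15 mm: the 21.5×19 cube contributes its full rectangle; the cylinder at (3, 16) is absent (z outside [0.5, 25.5]); After the difference (first − rest): none of the subtracted shapes is present at this height, so the 21.5×19 cube is unchanged — 1 connected region. The outline is a single polygon with 4 vertices. Extrusion per mm of travel: 0.4 × 0.15 / (π × 0.875²) = 0.024945. Accumulating E over each segment gives final E = 2.0206.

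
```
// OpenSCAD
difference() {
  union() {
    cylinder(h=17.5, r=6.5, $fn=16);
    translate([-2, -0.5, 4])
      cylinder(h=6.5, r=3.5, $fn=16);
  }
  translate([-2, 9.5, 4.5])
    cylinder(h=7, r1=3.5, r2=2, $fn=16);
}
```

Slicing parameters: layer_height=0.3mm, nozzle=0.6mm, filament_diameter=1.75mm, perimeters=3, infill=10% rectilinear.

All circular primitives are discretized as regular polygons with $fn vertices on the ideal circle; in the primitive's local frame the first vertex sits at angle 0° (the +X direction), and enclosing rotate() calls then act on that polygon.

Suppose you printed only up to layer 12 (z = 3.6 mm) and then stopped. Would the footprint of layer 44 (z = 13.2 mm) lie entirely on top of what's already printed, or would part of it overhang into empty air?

Compare the two slices. At z = 3.6: the r=6.5 cylinder gives a regular 16-gon of circumradius 6.5 (constant along its height) (area = (16/2)·6.500²·sin(360°/16) = 129.35 mm²); the cylinder at (-2, -0.5) does not reach this height (z outside [4, 10.5]); Merging all regions: only the r=6.5 cylinder is present, so the union is just that shape — area = 129.35 mm²; the cone at (-2, 9.5) is not intersected at this z (z outside [4.5, 11.5]); Taking the first minus the rest: none of the subtracted shapes is present at this height, so the result so far is unchanged — area = 129.35 mm². At z = 13.2: the r=6.5 cylinder contributes a regular 16-gon of circumradius 6.5 (area = (16/2)·6.500²·sin(360°/16) = 129.35 mm²); the cylinder at (-2, -0.5) is not intersected at this z (z outside [4, 10.5]); Combining (union): only the r=6.5 cylinder is present, so the union is just that shape — area = 129.35 mm²; the cone at (-2, 9.5) does not reach this height (z outside [4.5, 11.5]); Taking the first minus the rest: none of the subtracted shapes is present at this height, so that combined region is unchanged — area = 129.35 mm². Checking containment: the cross-section at z = 13.2 is a subset of the cross-section at z = 3.6.

entirely on top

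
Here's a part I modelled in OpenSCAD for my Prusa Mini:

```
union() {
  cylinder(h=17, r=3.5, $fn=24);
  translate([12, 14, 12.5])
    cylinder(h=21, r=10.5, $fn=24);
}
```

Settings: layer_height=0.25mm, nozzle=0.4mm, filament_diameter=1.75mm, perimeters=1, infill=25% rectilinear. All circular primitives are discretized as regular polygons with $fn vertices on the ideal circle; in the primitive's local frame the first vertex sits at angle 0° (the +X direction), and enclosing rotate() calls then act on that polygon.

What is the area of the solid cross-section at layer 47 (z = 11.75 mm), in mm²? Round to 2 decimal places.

At z = 11.75 mm: the r=3.5 cylinder contributes a regular 24-gon of circumradius 3.5 (area = (24/2)·3.500²·sin(360°/24) = 38.05 mm²); the cylinder at (12, 14) does not reach this height (z outside [12.5, 33.5]); Combining (union): only the r=3.5 cylinder is present, so the union is just that shape — area = 38.05 mm². Overall, the cross-section is a single solid region. Net area = 38.05 mm².

38.05 mm²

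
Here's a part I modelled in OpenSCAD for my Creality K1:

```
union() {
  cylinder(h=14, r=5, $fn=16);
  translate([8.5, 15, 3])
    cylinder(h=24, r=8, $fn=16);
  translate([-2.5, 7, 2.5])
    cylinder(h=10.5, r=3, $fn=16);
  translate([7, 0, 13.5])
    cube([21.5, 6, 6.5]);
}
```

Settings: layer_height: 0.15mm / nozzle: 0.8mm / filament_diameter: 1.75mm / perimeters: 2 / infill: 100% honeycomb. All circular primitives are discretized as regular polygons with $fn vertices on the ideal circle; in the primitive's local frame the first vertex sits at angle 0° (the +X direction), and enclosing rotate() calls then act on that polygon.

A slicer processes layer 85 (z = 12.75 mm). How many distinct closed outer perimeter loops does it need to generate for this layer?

2

At z = 12.75 mm: the cylinder: section is a regular 16-gon, circumradius r=5; the r=8 cylinder at (8.5, 15) gives a regular 16-gon of circumradius 8 (constant along its height); the r=3 cylinder at (-2.5, 7) contributes a regular 16-gon of circumradius 3; the cube at (7, 0) does not reach this height (z outside [13.5, 20]); Combining (union): the regions partially overlap (shared area 0.79 mm²), so overlapping operands fuse into one piece — 2 connected regions. The result has 2 disconnected regions.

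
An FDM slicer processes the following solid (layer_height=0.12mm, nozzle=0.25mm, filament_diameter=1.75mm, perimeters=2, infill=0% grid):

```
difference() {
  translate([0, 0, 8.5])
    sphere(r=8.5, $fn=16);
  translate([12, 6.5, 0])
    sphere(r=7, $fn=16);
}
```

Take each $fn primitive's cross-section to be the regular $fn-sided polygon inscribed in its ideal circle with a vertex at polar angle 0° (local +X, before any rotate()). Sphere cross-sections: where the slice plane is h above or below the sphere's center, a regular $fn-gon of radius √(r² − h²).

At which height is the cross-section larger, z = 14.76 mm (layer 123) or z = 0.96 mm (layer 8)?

layer 123 (z = 14.76 mm)

Layer 123 (z = 14.76): the r=8.5 sphere slices to a regular 16-gon of circumradius 5.750 (√(r²−h²) with h=6.26 from center) (area = (16/2)·5.750²·sin(360°/16) = 101.22 mm²); the sphere at (12, 6.5) is not intersected at this z (|z−center|=14.760 > r=7); After the difference (first − rest): none of the subtracted shapes is present at this height, so the r=8.5 sphere is unchanged — area = 101.22 mm². So its area = 101.22 mm². Layer 8 (z = 0.96): the r=8.5 sphere contributes a regular 16-gon of circumradius √(8.5²−7.54²) = 3.924 (area = (16/2)·3.924²·sin(360°/16) = 47.14 mm²); the r=7 sphere at (12, 6.5) slices to a regular 16-gon of circumradius 6.934 (√(r²−h²) with h=0.96 from center) (area = (16/2)·6.934²·sin(360°/16) = 147.19 mm²); After the difference (first − rest): starting from the r=8.5 sphere (47.14 mm²), the r=7 sphere at (12, 6.5) misses the remaining region (no effect) — area = 47.14 mm². So its area = 47.14 mm². Layer 123 is larger (101.22 vs 47.14 mm²).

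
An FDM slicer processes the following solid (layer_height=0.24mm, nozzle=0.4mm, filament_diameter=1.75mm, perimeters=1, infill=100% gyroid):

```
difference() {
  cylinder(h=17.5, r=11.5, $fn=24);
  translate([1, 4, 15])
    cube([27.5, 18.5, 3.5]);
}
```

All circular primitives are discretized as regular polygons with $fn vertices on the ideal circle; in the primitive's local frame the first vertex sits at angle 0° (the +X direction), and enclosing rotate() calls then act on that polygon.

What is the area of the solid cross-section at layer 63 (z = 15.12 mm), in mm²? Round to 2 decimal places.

At z = 15.12 mm: the cylinder: section is a regular 24-gon, circumradius r=11.5 (area = (24/2)·11.500²·sin(360°/24) = 410.75 mm²); the cube at (1, 4) (footprint 27.5×18.5) is included at this height (area 508.75 mm²); Taking the first minus the rest: starting from the r=11.5 cylinder (410.75 mm²), the 27.5×18.5 cube at (1, 4) partially overlaps it — only the 50.45 mm² overlap (of its 508.75 mm²) is removed, clipping the outline — area = 360.29 mm². Overall, the cross-section is a single solid region. Net area = 360.29 mm².

360.29 mm²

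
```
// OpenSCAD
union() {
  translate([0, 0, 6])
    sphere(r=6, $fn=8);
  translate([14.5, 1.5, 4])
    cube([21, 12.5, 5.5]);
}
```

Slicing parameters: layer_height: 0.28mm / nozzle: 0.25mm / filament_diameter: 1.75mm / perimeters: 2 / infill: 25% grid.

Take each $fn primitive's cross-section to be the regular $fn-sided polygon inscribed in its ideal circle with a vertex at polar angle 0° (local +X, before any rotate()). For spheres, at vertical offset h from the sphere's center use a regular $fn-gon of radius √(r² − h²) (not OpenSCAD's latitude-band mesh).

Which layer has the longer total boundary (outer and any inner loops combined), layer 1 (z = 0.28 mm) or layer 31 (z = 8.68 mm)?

layer 31 (z = 8.68 mm)

Layer 1 (z = 0.28): the r=6 sphere slices to a regular 8-gon of circumradius 1.812 (√(r²−h²) with h=5.72 from center) (perimeter = 2·8·1.812·sin(180°/8) = 11.09 mm); the cube at (14.5, 1.5) is not intersected at this z (z outside [4, 9.5]); Merging all regions: only the r=6 sphere is present, so the union is just that shape — boundary = 11.09 mm. So its perimeter = 11.09 mm. Layer 31 (z = 8.68): the r=6 sphere slices to a regular 8-gon of circumradius 5.368 (√(r²−h²) with h=2.68 from center) (perimeter = 2·8·5.368·sin(180°/8) = 32.87 mm); the cube at (14.5, 1.5) (footprint 21×12.5) is included at this height (perimeter 67.00 mm); Combining (union): the 2 present regions are separate (no shared area or edge), so areas and boundary lengths simply add and each stays a separate island — boundary = 99.87 mm. So its perimeter = 99.87 mm. Layer 31 is larger (99.87 vs 11.09 mm).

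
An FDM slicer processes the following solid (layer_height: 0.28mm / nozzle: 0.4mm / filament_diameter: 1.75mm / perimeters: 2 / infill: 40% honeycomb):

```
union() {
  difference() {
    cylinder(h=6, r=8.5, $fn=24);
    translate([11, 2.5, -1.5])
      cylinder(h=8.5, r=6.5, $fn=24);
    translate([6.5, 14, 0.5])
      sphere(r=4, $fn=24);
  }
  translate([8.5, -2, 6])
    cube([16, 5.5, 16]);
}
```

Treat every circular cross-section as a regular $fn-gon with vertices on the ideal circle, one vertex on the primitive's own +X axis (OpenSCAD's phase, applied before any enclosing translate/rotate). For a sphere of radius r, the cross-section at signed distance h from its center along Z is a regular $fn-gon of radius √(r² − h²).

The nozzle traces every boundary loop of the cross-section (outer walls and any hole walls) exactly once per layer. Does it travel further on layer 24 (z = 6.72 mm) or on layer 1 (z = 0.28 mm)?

layer 1 (z = 0.28 mm)

Layer 24 (z = 6.72): the cylinder does not reach this height (z outside [0, 6]); the r=6.5 cylinder at (11, 2.5) contributes a regular 24-gon of circumradius 6.5 (perimeter = 2·24·6.500·sin(180°/24) = 40.72 mm); the sphere at (6.5, 14) is absent (|z−center|=6.220 > r=4); Subtracting the remaining from the first: the first operand is absent here, so nothing remains; the cube at (8.5, -2) (footprint 16×5.5) is included at this height (perimeter 43.00 mm); Taking the union: only the 16×5.5 cube at (8.5, -2) is present, so the union is just that shape — boundary = 43.00 mm. So its perimeter = 43.00 mm. Layer 1 (z = 0.28): the r=8.5 cylinder gives a regular 24-gon of circumradius 8.5 (constant along its height) (perimeter = 2·24·8.500·sin(180°/24) = 53.25 mm); the r=6.5 cylinder at (11, 2.5) gives a regular 24-gon of circumradius 6.5 (constant along its height) (perimeter = 2·24·6.500·sin(180°/24) = 40.72 mm); the r=4 sphere at (6.5, 14) contributes a regular 24-gon of circumradius √(4²−0.22²) = 3.994 (perimeter = 2·24·3.994·sin(180°/24) = 25.02 mm); Taking the first minus the rest: starting from the r=8.5 cylinder, the r=6.5 cylinder at (11, 2.5) partially overlaps it — only the 24.00 mm² overlap (of its 131.22 mm²) is removed, clipping the outline; the r=4 sphere at (6.5, 14) misses the remaining region (no effect) — boundary = 53.84 mm; the cube at (8.5, -2) does not reach this height (z outside [6, 22]); Combining (union): only the result so far is present, so the union is just that shape — boundary = 53.84 mm. So its perimeter = 53.84 mm. Layer 1 is larger (53.84 vs 43.00 mm).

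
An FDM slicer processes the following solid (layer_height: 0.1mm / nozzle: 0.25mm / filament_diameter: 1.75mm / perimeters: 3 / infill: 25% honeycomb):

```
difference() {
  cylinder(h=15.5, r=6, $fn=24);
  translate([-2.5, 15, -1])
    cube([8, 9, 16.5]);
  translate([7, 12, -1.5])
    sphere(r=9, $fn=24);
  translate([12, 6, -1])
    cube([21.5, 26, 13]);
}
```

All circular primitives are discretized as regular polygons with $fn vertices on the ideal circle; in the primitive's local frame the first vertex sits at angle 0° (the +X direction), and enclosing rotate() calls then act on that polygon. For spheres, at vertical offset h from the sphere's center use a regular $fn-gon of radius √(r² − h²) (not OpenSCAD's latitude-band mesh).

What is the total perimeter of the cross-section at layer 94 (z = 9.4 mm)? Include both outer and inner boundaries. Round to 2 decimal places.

37.59 mm

At z = 9.4 mm: the cylinder: section is a regular 24-gon, circumradius r=6 (perimeter = 2·24·6.000·sin(180°/24) = 37.59 mm); the cube at (-2.5, 15) (footprint 8×9) is included at this height (perimeter 34.00 mm); the sphere at (7, 12) does not reach this height (|z−center|=10.900 > r=9); the 21.5×26 cube at (12, 6) contributes its full rectangle (perimeter 95.00 mm); Subtracting the remaining from the first: starting from the r=6 cylinder, the 8×9 cube at (-2.5, 15) misses the remaining region (no effect); the 21.5×26 cube at (12, 6) misses the remaining region (no effect) — boundary = 37.59 mm. Overall, the cross-section is a single solid region. Total boundary length (outer) = 37.59 mm.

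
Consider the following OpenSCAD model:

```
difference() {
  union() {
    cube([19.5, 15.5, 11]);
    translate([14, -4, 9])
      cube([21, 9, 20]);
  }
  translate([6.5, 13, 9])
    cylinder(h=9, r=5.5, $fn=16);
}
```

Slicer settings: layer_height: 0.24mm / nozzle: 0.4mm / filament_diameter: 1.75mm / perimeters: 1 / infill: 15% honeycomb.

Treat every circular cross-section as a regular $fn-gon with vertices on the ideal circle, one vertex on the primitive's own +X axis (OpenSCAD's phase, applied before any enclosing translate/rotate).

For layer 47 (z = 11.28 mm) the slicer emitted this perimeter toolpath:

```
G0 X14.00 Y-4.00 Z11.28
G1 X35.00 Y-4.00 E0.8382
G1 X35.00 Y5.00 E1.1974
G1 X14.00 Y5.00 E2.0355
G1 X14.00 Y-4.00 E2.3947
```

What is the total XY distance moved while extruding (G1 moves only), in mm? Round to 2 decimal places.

60.00 mm

Sum the Euclidean lengths of each G1 segment: total = 60.00 mm.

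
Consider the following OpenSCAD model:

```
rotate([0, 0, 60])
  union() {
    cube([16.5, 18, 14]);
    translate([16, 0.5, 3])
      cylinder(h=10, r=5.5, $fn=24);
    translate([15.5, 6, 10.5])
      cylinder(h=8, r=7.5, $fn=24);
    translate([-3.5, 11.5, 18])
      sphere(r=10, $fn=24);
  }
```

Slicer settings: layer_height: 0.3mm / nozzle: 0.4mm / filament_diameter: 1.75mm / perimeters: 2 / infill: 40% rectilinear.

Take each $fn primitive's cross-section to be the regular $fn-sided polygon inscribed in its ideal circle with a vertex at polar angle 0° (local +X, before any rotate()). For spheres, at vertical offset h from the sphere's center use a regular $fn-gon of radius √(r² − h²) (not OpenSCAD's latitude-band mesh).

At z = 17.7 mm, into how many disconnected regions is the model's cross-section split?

2

At z = 17.7 mm: the cube is not intersected at this z (z outside [0, 14]); the cylinder at (16, 0.5) is absent (z outside [3, 13]); the r=7.5 cylinder at (15.5, 6) gives a regular 24-gon of circumradius 7.5 (constant along its height); the sphere at (-3.5, 11.5): section is a regular 24-gon, circumradius = √(r²−h²) = √(10²−0.3²) = 9.995; Taking the union: the 2 present regions are separate (no shared area or edge), so areas and boundary lengths simply add and each stays a separate island — 2 connected regions; (whole slice rotated 60° about Z — lengths, areas and connectivity unchanged). The result has 2 disconnected regions.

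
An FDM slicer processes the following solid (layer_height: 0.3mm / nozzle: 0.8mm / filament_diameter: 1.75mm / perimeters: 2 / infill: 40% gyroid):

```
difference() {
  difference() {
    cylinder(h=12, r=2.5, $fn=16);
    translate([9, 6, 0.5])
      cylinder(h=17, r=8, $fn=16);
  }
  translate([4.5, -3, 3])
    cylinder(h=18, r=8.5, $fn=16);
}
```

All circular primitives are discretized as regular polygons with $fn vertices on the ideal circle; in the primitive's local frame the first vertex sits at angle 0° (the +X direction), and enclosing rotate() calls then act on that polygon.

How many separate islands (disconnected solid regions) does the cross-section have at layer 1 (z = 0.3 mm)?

1

At z = 0.3 mm: the r=2.5 cylinder contributes a regular 16-gon of circumradius 2.5; the cylinder at (9, 6) does not reach this height (z outside [0.5, 17.5]); After the difference (first − rest): none of the subtracted shapes is present at this height, so the r=2.5 cylinder is unchanged — 1 connected region; the cylinder at (4.5, -3) is not intersected at this z (z outside [3, 21]); Subtracting the remaining from the first: none of the subtracted shapes is present at this height, so that combined region is unchanged — 1 connected region. Overall, the cross-section is a single solid region. Island count = 1.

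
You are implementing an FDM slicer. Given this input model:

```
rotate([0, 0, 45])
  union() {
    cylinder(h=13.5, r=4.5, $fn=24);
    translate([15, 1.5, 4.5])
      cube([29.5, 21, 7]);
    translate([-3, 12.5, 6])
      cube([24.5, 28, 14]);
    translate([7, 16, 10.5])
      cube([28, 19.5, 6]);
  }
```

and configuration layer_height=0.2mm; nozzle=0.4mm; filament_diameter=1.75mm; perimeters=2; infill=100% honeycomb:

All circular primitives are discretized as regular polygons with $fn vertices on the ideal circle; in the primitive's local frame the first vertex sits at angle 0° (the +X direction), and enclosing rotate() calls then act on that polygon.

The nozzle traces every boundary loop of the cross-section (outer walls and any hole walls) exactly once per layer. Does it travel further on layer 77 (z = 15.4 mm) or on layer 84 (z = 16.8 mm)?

layer 77 (z = 15.4 mm)

Layer 77 (z = 15.4): the cylinder is absent (z outside [0, 13.5]); the cube at (15, 1.5) does not reach this height (z outside [4.5, 11.5]); the 24.5×28 cube at (-3, 12.5) contributes its full rectangle (perimeter 105.00 mm); the cube at (7, 16) (footprint 28×19.5) is included at this height (perimeter 95.00 mm); Combining (union): the regions partially overlap (shared area 282.75 mm²), so the edge portions inside another operand are dropped and the merged outline is re-measured after clipping — boundary = 132.00 mm; (whole slice rotated 45° about Z — lengths, areas and connectivity unchanged). So its perimeter = 132.00 mm. Layer 84 (z = 16.8): the cylinder is not intersected at this z (z outside [0, 13.5]); the cube at (15, 1.5) is not intersected at this z (z outside [4.5, 11.5]); the cube at (-3, 12.5) (footprint 24.5×28) is included at this height (perimeter 105.00 mm); the cube at (7, 16) is absent (z outside [10.5, 16.5]); Combining (union): only the 24.5×28 cube at (-3, 12.5) is present, so the union is just that shape — boundary = 105.00 mm; (whole slice rotated 45° about Z — lengths, areas and connectivity unchanged). So its perimeter = 105.00 mm. Layer 77 is larger (132.00 vs 105.00 mm).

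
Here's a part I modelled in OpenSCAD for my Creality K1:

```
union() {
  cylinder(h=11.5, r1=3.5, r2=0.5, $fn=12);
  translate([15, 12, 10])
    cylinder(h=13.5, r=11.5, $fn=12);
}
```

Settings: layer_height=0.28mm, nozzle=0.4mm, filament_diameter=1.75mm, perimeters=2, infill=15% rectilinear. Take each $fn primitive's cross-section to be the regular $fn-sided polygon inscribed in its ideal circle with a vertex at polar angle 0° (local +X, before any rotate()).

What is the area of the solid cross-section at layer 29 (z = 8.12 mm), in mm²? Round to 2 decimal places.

5.73 mm²

At z = 8.12 mm: the cone: at t=0.706 of its height the radius interpolates to r₁+(r₂−r₁)t = 1.382, giving a regular 12-gon of that circumradius (area = (12/2)·1.382²·sin(360°/12) = 5.73 mm²); the cylinder at (15, 12) is absent (z outside [10, 23.5]); Taking the union: only the cone is present, so the union is just that shape — area = 5.73 mm². Overall, the cross-section is a single solid region. Net area = 5.73 mm².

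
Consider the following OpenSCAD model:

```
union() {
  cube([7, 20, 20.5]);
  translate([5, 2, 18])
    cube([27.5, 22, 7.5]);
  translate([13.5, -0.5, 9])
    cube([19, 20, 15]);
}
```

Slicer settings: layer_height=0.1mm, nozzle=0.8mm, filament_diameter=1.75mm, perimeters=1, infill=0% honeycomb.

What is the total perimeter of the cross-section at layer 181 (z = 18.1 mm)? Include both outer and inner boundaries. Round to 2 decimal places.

At z = 18.1 mm: the cube is present — its section is the full 7×20 rectangle (perimeter 54.00 mm); the 27.5×22 cube at (5, 2) contributes its full rectangle (perimeter 99.00 mm); the cube at (13.5, -0.5) (footprint 19×20) is included at this height (perimeter 78.00 mm); Combining (union): the regions partially overlap (shared area 368.50 mm²), so the edge portions inside another operand are dropped and the merged outline is re-measured after clipping — boundary = 118.00 mm. Overall, the cross-section is a single solid region. Total boundary length (outer) = 118.00 mm.

118.00 mm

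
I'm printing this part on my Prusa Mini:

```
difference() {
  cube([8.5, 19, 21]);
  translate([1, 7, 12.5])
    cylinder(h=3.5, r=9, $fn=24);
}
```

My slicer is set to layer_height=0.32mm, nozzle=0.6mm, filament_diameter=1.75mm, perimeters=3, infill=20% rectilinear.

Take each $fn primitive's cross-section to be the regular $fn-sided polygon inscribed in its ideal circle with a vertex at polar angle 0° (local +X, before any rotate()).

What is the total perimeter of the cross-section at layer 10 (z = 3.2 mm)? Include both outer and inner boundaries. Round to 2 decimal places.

55.00 mm

At z = 3.2 mm: the cube (footprint 8.5×19) is included at this height (perimeter 55.00 mm); the cylinder at (1, 7) does not reach this height (z outside [12.5, 16]); Subtracting the remaining from the first: none of the subtracted shapes is present at this height, so the 8.5×19 cube is unchanged — boundary = 55.00 mm. Overall, the cross-section is a single solid region. Total boundary length (outer) = 55.00 mm.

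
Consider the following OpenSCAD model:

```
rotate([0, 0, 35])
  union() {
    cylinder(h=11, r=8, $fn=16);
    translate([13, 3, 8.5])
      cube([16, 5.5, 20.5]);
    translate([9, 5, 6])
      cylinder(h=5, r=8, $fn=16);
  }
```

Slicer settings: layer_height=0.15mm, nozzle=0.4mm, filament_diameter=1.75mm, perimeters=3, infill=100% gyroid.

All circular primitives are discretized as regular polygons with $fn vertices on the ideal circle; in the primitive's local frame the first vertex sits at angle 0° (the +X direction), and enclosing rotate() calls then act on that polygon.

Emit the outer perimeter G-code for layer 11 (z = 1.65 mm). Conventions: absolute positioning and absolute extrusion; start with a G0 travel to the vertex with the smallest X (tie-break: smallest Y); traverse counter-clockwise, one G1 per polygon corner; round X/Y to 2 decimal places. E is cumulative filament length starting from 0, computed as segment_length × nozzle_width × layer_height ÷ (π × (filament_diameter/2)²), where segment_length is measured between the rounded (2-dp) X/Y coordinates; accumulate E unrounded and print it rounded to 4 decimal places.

G0 X-7.88 Y1.39 Z1.65
G1 X-7.81 Y-1.73 E0.0778
G1 X-6.55 Y-4.59 E0.1558
G1 X-4.30 Y-6.75 E0.2336
G1 X-1.39 Y-7.88 E0.3115
G1 X1.73 Y-7.81 E0.3893
G1 X4.59 Y-6.55 E0.4673
G1 X6.75 Y-4.30 E0.5451
G1 X7.88 Y-1.39 E0.6230
G1 X7.81 Y1.73 E0.7008
G1 X6.55 Y4.59 E0.7788
G1 X4.30 Y6.75 E0.8566
G1 X1.39 Y7.88 E0.9344
G1 X-1.73 Y7.81 E1.0123
G1 X-4.59 Y6.55 E1.0903
G1 X-6.75 Y4.30 E1.1681
G1 X-7.88 Y1.39 E1.2459

At z = 1.65 mm: the r=8 cylinder gives a regular 16-gon of circumradius 8 (constant along its height); the cube at (13, 3) does not reach this height (z outside [8.5, 29]); the cylinder at (9, 5) does not reach this height (z outside [6, 11]); Merging all regions: only the r=8 cylinder is present, so the union is just that shape — 1 connected region; (rotated 35° about Z; rotation is an isometry so areas/perimeters/island counts are preserved). The outline is a single polygon with 16 vertices. Extrusion per mm of travel: 0.4 × 0.15 / (π × 0.875²) = 0.024945. Accumulating E over each segment gives final E = 1.2459.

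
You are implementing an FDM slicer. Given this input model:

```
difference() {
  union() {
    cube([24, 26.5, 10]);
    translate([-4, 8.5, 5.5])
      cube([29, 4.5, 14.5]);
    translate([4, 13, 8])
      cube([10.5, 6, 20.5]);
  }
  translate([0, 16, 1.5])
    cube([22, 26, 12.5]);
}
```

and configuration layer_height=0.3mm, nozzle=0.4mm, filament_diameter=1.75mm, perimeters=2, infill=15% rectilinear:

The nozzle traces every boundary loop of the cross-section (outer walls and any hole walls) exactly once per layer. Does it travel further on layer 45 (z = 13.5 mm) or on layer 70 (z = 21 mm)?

layer 45 (z = 13.5 mm)

Layer 45 (z = 13.5): the cube does not reach this height (z outside [0, 10]); the cube at (-4, 8.5) is present — its section is the full 29×4.5 rectangle (perimeter 67.00 mm); the 10.5×6 cube at (4, 13) contributes its full rectangle (perimeter 33.00 mm); Combining (union): the 2 present regions share edge segments without overlapping in area, so areas simply add but the touching pieces fuse into one outline (the shared edge portions become interior and drop out of the boundary) — boundary = 79.00 mm; the cube at (0, 16) is present — its section is the full 22×26 rectangle (perimeter 96.00 mm); After the difference (first − rest): starting from the result so far, the 22×26 cube at (0, 16) partially overlaps it — only the 31.50 mm² overlap (of its 572.00 mm²) is removed, clipping the outline — boundary = 73.00 mm. So its perimeter = 73.00 mm. Layer 70 (z = 21): the cube is absent (z outside [0, 10]); the cube at (-4, 8.5) does not reach this height (z outside [5.5, 20]); the cube at (4, 13) is present — its section is the full 10.5×6 rectangle (perimeter 33.00 mm); Combining (union): only the 10.5×6 cube at (4, 13) is present, so the union is just that shape — boundary = 33.00 mm; the cube at (0, 16) does not reach this height (z outside [1.5, 14]); Taking the first minus the rest: none of the subtracted shapes is present at this height, so the result so far is unchanged — boundary = 33.00 mm. So its perimeter = 33.00 mm. Layer 45 is larger (73.00 vs 33.00 mm).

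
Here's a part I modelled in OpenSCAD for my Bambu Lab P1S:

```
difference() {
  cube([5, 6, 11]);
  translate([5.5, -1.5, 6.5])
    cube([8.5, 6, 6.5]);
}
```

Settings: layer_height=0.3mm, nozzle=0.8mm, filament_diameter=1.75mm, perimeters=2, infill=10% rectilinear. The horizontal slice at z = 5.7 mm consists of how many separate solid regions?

At z = 5.7 mm: the cube (footprint 5×6) is included at this height; the cube at (5.5, -1.5) is not intersected at this z (z outside [6.5, 13]); Subtracting the remaining from the first: none of the subtracted shapes is present at this height, so the 5×6 cube is unchanged — 1 connected region. The result has 1 disconnected region.

1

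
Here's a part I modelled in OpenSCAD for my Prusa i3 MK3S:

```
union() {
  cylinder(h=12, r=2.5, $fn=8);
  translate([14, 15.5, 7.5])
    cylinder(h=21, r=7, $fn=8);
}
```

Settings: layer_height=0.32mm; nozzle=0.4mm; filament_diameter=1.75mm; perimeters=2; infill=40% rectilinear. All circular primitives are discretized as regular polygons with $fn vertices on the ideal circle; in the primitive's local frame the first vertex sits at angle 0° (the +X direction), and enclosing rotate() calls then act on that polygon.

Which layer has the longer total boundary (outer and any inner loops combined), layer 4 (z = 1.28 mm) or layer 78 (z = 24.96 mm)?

Layer 4 (z = 1.28): the r=2.5 cylinder contributes a regular 8-gon of circumradius 2.5 (perimeter = 2·8·2.500·sin(180°/8) = 15.31 mm); the cylinder at (14, 15.5) is absent (z outside [7.5, 28.5]); Merging all regions: only the r=2.5 cylinder is present, so the union is just that shape — boundary = 15.31 mm. So its perimeter = 15.31 mm. Layer 78 (z = 24.96): the cylinder does not reach this height (z outside [0, 12]); the cylinder at (14, 15.5): section is a regular 8-gon, circumradius r=7 (perimeter = 2·8·7.000·sin(180°/8) = 42.86 mm); Combining (union): only the r=7 cylinder at (14, 15.5) is present, so the union is just that shape — boundary = 42.86 mm. So its perimeter = 42.86 mm. Layer 78 is larger (42.86 vs 15.31 mm).

layer 78 (z = 24.96 mm)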